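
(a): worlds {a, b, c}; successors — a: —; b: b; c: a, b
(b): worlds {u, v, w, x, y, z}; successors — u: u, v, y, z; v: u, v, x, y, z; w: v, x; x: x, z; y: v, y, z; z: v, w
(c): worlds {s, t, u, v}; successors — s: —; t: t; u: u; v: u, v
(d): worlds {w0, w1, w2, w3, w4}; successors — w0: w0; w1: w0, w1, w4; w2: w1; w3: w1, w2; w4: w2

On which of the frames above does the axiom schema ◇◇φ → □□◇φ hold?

(a)

The schema corresponds to a generalized confluence (Geach) condition: ∀x ∀y ∀z ((xR²y ∧ xR²z) → ∃w (y = w ∧ zRw)).
(a): condition met.
(b): fails — uR²u, uR²w but no t with u=t and wRt.
(c): fails — vR²v, vR²u but no w with v=w and uRw.
(d): fails — w1R²w0, w1R²w2 but no w with w0=w and w2Rw.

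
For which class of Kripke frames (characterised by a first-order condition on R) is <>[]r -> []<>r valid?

convergence: forall x forall y forall z (Rxy & Rxz -> exists w (Ryw & Rzw))

Suppose ◇□r→□◇r is valid. Take Rxy, Rxz and set V(r)={w : Ryw}. Then □r at y so ◇□r at x, so □◇r at x, so ◇r at z, giving w with Rzw and Ryw.
The converse is a direct semantic check.
So the correspondent is convergence.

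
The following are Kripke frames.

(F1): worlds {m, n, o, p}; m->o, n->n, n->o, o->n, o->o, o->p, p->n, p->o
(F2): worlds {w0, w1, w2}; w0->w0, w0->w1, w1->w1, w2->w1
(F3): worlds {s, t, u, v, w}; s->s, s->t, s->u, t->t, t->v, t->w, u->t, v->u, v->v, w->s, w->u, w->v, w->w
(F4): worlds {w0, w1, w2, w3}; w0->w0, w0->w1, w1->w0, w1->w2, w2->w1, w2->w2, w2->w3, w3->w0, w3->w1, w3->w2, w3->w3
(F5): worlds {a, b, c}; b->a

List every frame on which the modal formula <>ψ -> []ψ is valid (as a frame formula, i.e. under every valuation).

(F5)

The schema corresponds to partial functionality: forall x forall y forall z (Rxy & Rxz -> y = z).
(F1): fails — n sees both n and o.
(F2): fails — w0 sees both w0 and w1.
(F3): fails — s sees both s and t.
(F4): fails — w0 sees both w0 and w1.
(F5): holds.
Valid on: (F5).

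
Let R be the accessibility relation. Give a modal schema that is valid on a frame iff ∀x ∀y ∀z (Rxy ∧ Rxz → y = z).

◇s → □s

The condition is partial functionality. The CD schema ◇s → □s defines it.
Suppose ◇s→□s is valid. Take Rxy, Rxz and set V(s)={y}. Then ◇s at x, so □s at x, so s at z, i.e. z=y.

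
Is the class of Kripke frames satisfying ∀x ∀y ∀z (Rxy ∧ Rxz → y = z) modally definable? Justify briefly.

Definable; ◇p → □p defines it

The condition is partial functionality. A defining modal formula is ◇p → □p.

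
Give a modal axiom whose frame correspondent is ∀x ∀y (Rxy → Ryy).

□(□ψ → ψ)

This is shift-reflexivity; the standard corresponding axiom is T□: □(□ψ → ψ).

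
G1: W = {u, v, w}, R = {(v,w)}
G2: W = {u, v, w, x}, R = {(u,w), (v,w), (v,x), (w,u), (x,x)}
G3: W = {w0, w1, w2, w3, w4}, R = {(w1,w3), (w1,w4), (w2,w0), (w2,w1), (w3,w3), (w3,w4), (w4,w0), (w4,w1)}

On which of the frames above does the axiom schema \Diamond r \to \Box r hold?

G1

This is the axiom for partial functionality; its first-order frame correspondent is \forall x \forall y \forall z (Rxy \wedge Rxz \to y = z).
G1: holds.
G2: fails — v sees both w and x.
G3: fails — w1 sees both w3 and w4.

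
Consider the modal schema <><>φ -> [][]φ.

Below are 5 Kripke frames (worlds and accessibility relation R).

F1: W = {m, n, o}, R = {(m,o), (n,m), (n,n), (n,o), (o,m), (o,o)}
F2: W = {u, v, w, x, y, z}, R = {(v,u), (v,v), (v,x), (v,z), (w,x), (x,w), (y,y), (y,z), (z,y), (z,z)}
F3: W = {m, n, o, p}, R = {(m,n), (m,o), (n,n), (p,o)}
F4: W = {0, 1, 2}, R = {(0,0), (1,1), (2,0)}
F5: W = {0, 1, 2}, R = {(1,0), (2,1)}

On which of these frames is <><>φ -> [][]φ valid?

F3, F4, F5

The schema corresponds to a generalized confluence (Geach) condition: forall x forall y forall z ((x R^2 y & x R^2 z) -> exists w (y = w & z = w)).
F1: fails — mR²m, mR²o but m ≠ o.
F2: fails — vR²u, vR²v but u ≠ v.
F3: condition met.
F4: condition met.
F5: condition met.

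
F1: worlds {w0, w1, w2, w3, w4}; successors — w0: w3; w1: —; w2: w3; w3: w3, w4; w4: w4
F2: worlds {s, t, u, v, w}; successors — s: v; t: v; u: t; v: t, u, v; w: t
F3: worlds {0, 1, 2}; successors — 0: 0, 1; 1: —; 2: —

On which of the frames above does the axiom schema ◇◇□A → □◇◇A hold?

F1

This is the axiom for a generalized confluence (Geach) condition; its first-order frame correspondent is ∀x ∀y ∀z ((xR²y ∧ xRz) → ∃w (yRw ∧ zR²w)).
F1: satisfies the condition.
F2: fails — vR²u, vRu but no w* with uRw* and uR²w*.
F3: fails — 0R²0, 0R1 but no w with 0Rw and 1R²w.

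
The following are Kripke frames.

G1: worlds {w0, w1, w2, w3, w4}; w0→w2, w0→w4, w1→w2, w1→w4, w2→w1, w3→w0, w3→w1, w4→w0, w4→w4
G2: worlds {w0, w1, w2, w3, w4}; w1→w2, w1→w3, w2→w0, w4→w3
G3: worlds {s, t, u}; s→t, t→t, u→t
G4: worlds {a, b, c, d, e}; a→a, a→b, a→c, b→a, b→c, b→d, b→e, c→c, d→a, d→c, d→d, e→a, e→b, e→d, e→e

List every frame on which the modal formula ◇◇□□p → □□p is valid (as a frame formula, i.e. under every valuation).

G3

Frame correspondent (Sahlqvist): ∀x ∀y ∀z ((xR²y ∧ xR²z) → ∃w (yR²w ∧ z = w)) — i.e. a generalized confluence (Geach) condition.
G1: fails — w0R²w4, w0R²w1 but no w with w4R²w and w1=w.
G2: fails — w1R²w0, w1R²w0 but no w with w0R²w and w0=w.
G3: ✓.
G4: fails — aR²c, aR²a but no w with cR²w and a=w.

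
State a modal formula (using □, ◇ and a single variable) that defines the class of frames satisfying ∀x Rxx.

The condition is reflexivity. The T schema □q → q defines it.
Suppose □q→q is valid. At any x set V(q)={w : Rxw}. Then □q holds at x, so q holds at x, i.e. Rxx.

□q → q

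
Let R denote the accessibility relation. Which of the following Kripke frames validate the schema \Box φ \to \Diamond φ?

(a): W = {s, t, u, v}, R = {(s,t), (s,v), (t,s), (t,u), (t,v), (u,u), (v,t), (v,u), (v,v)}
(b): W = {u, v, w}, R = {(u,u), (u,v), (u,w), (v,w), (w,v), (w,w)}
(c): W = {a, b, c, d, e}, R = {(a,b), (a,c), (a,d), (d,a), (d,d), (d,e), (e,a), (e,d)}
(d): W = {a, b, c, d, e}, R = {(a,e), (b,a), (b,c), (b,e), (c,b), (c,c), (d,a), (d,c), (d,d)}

The schema corresponds to seriality: \forall x \exists y Rxy.
(a): holds.
(b): holds.
(c): fails — world b has no successor.
(d): fails — world e has no successor.
Valid on: (a), (b).

(a), (b)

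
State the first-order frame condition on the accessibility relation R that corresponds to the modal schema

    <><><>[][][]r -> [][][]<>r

This is a Sahlqvist (Geach-type) schema ◇^3□^3r → □^3◇^1r.
Minimal-valuation argument: fix x; take any y with xR^3y and any z with xR^3z. Set V(r) to the set of worlds R-reachable from y in exactly 3 steps. Then □^3r holds at y, so the antecedent holds at x; validity forces ◇^1r at z, giving a w with zR^1w and yR^3w.
First-order correspondent: forall x forall y forall z ((x R^3 y & x R^3 z) -> exists w (y R^3 w & zRw)).

forall x forall y forall z ((x R^3 y & x R^3 z) -> exists w (y R^3 w & zRw))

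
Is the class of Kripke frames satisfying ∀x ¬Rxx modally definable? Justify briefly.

Not definable by any modal formula

Modal frame validity is preserved under surjective bounded morphisms.
The 5-cycle (worlds w0,w1,w2,w3,w4 with w0→w1→w2→w3→w4→w0) is irreflexive, and the map sending every world to a single reflexive point • is a surjective bounded morphism (forth: every edge maps to (•,•); back: every world has a successor). So any modal formula valid on the 5-cycle is also valid on the reflexive point, which is not irreflexive.
So the class is not modally definable.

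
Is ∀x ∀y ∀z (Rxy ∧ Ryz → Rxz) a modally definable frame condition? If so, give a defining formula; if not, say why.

The condition is transitivity. A defining modal formula is □p → □□p.
Suppose □p→□□p is valid. Take Rxy, Ryz and set V(p)={w : Rxw}. Then □p at x, so □□p at x, so □p at y, so p at z, i.e. Rxz.

Yes — defined by □p → □□p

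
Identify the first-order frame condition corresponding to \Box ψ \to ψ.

reflexivity

Suppose □ψ→ψ is valid. At any x set V(ψ)={w : Rxw}. Then □ψ holds at x, so ψ holds at x, i.e. Rxx.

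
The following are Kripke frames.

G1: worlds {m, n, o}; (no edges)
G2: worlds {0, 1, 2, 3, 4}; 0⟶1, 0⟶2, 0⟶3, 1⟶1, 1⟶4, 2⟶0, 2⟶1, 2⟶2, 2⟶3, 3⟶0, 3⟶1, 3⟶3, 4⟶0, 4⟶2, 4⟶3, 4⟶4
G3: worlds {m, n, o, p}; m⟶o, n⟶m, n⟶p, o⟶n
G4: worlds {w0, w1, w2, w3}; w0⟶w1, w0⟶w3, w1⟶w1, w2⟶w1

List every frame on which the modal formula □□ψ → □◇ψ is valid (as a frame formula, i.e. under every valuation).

G1, G2

The schema corresponds to a generalized confluence (Geach) condition: ∀x ∀z (xRz → ∃w (xR²w ∧ zRw)).
G1: condition met.
G2: condition met.
G3: fails — nRp but no w with nR²w and pRw.
G4: fails — w0Rw3 but no w with w0R²w and w3Rw.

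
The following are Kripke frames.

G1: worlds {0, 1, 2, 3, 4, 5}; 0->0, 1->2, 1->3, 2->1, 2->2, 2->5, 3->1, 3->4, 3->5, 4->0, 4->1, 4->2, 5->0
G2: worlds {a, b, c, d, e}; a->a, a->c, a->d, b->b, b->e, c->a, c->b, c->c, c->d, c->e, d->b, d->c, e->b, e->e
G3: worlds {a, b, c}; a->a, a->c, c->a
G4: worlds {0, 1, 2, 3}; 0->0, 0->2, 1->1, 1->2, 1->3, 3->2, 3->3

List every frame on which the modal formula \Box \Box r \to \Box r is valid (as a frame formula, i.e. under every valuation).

This is the axiom for density; its first-order frame correspondent is \forall x \forall y (Rxy \to \exists z (Rxz \wedge Rzy)).
G1: fails — R34 but no z with R3z and Rz4.
G2: holds.
G3: holds.
G4: holds.

G2, G3, G4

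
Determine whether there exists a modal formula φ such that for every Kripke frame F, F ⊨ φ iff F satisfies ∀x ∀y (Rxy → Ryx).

Yes, by q → □◇q

Yes: it is symmetry, defined by the B schema q → □◇q.
Suppose q→□◇q is valid. Take Rxy and set V(q)={x}. Then q at x, so □◇q at x, so ◇q at y, so some z with Ryz has q; z=x, i.e. Ryx.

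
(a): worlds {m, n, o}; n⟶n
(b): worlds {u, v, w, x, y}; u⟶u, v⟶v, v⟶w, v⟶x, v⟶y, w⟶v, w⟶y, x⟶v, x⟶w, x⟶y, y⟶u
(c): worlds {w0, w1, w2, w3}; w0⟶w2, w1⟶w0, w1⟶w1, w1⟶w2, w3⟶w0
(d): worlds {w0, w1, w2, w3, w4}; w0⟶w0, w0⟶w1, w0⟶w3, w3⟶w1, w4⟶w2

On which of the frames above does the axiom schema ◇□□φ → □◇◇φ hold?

(a), (b)

Frame correspondent (Sahlqvist): ∀x ∀y ∀z ((xRy ∧ xRz) → ∃w (yR²w ∧ zR²w)) — i.e. a generalized confluence (Geach) condition.
(a): ✓.
(b): ✓.
(c): fails — w0Rw2, w0Rw2 but no w with w2R²w and w2R²w.
(d): fails — w0Rw0, w0Rw1 but no w with w0R²w and w1R²w.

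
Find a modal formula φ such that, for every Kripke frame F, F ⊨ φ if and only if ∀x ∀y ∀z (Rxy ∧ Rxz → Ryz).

This is the Euclidean property; the standard corresponding axiom is 5: ◇r → □◇r.
Suppose ◇r→□◇r is valid. Take Rxy, Rxz and set V(r)={y}. Then ◇r at x, so □◇r at x, so ◇r at z, so some w with Rzw has r; w=y, i.e. Rzy. By symmetry of the argument, Ryz.

◇r → □◇r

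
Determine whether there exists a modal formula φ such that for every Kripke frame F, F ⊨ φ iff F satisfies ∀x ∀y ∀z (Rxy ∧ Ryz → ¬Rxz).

No

Any modally definable frame class is closed under surjective bounded morphisms.
The 5-cycle (worlds 0,1,2,3,4 with 0→1→2→3→4→0) is intransitive. Mapping every world to a single reflexive point • is a surjective bounded morphism; the reflexive point is not intransitive (R••∧R•• but R••).
Hence intransitivity is not modally definable.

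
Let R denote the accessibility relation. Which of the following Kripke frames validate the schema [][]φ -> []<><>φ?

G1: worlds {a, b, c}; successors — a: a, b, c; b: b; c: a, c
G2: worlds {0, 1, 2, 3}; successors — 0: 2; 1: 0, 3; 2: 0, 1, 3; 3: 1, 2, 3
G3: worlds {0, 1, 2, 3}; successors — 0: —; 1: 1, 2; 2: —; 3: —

G1, G2

This is the axiom for a generalized confluence (Geach) condition; its first-order frame correspondent is forall x forall z (xRz -> exists w (x R^2 w & z R^2 w)).
G1: ✓.
G2: ✓.
G3: fails — 1R2 but no w with 1R²w and 2R²w.
Valid on: G1, G2.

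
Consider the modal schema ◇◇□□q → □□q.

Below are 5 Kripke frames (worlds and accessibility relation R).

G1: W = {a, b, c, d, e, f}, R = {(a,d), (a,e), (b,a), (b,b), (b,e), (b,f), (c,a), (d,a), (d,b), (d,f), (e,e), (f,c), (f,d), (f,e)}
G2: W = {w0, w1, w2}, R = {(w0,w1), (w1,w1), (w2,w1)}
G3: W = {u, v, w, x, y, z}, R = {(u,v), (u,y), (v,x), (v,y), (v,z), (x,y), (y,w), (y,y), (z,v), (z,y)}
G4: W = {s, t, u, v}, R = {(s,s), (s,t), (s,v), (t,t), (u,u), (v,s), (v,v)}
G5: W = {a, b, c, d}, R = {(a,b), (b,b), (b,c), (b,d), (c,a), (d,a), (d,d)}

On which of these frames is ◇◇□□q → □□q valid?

G2

This is the axiom for a generalized confluence (Geach) condition; its first-order frame correspondent is ∀x ∀y ∀z ((xR²y ∧ xR²z) → ∃w (yR²w ∧ z = w)).
G1: fails — aR²e, aR²a but no w with eR²w and a=w.
G2: satisfies the condition.
G3: fails — uR²w, uR²w but no t with wR²t and w=t.
G4: fails — sR²t, sR²s but no w with tR²w and s=w.
G5: fails — aR²c, aR²c but no w with cR²w and c=w.
Valid on: G2.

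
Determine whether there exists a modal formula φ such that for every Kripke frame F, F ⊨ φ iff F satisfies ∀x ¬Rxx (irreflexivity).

Not definable by any modal formula

If a class were modally definable it would be closed under surjective bounded morphisms (Goldblatt–Thomason).
The 2-cycle (worlds 0,1 with 0→1→0) is irreflexive, and the map sending every world to a single reflexive point • is a surjective bounded morphism (forth: every edge maps to (•,•); back: every world has a successor). So any modal formula valid on the 2-cycle is also valid on the reflexive point, which is not irreflexive.
So the class is not modally definable.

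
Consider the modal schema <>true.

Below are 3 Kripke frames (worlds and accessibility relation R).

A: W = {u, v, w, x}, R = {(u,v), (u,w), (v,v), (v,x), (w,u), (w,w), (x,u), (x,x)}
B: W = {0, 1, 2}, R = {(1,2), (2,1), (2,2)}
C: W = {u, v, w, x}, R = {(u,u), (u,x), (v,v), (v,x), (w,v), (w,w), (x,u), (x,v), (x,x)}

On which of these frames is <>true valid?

This is the axiom for seriality; its first-order frame correspondent is forall x exists y Rxy.
A: condition met.
B: fails — world 0 has no successor.
C: condition met.

A, C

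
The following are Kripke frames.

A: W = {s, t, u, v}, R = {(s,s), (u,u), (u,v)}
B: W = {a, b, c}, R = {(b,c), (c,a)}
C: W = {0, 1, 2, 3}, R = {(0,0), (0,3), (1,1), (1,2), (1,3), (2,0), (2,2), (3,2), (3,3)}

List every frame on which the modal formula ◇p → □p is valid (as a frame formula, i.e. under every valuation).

The schema corresponds to partial functionality: ∀x ∀y ∀z (Rxy ∧ Rxz → y = z).
A: fails — u sees both u and v.
B: satisfies the condition.
C: fails — 0 sees both 0 and 3.
Valid on: B.

B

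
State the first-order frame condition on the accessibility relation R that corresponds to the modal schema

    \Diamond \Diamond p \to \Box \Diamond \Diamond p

This is a Sahlqvist (Geach-type) schema ◇^2□^0p → □^1◇^2p.
First-order correspondent: \forall x \forall y \forall z ((x R^2 y \wedge xRz) \to \exists w (y = w \wedge z R^2 w)).

\forall x \forall y \forall z ((x R^2 y \wedge xRz) \to \exists w (y = w \wedge z R^2 w))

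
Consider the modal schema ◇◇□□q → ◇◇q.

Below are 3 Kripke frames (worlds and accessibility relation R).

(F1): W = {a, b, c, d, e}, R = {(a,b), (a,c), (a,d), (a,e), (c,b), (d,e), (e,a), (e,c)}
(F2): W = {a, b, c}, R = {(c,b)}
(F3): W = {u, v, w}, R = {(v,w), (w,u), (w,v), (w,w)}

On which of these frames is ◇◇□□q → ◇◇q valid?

The schema corresponds to a generalized confluence (Geach) condition: ∀x ∀y (xR²y → ∃w (yR²w ∧ xR²w)).
(F1): fails — aR²b but no w with bR²w and aR²w.
(F2): ✓.
(F3): fails — vR²u but no t with uR²t and vR²t.
Valid on: (F2).

(F2)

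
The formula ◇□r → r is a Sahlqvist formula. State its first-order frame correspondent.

Equivalently (dual form): r → □◇r.
Suppose r→□◇r is valid. Take Rxy and set V(r)={x}. Then r at x, so □◇r at x, so ◇r at y, so some z with Ryz has r; z=x, i.e. Ryx.

symmetry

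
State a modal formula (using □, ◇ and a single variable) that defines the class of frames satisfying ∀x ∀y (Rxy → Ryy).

□(□q → q)

This is shift-reflexivity; the standard corresponding axiom is T□: □(□q → q).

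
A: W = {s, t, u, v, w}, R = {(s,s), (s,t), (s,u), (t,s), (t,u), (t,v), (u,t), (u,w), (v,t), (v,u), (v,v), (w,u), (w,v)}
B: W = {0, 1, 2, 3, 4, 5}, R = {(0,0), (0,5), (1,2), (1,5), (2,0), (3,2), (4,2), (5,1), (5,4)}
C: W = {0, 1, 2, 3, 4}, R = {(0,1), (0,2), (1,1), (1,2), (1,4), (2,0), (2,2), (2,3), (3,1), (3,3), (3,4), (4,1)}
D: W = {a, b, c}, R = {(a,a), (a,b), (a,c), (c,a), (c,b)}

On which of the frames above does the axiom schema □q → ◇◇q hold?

The schema corresponds to a generalized confluence (Geach) condition: ∀x ∃w (xRw ∧ xR²w).
A: fails — at u but no w* with uRw* and uR²w*.
B: fails — at 1 but no w with 1Rw and 1R²w.
C: satisfies the condition.
D: fails — at b but no w with bRw and bR²w.

C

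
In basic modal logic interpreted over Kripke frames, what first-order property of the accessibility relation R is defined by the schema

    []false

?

□⊥ is valid iff no world has any successor (otherwise □⊥ fails at any world with one).
Conversely, any frame satisfying forall x forall y ~Rxy validates the schema.
So the correspondent is emptiness of R.

Emptiness of R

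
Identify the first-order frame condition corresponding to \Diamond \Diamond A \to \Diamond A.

This is a form of the 4 axiom.
It corresponds to transitivity: \forall x \forall y \forall z (Rxy \wedge Ryz \to Rxz).

Transitivity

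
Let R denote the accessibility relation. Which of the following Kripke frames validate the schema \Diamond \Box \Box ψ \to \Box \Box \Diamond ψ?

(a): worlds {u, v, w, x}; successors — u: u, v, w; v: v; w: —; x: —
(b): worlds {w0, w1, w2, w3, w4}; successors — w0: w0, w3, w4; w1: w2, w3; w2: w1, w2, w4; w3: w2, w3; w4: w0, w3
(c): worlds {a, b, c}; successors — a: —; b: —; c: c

Frame correspondent (Sahlqvist): \forall x \forall y \forall z ((xRy \wedge x R^2 z) \to \exists w (y R^2 w \wedge zRw)) — i.e. a generalized confluence (Geach) condition.
(a): fails — uRu, uR²w but no t with uR²t and wRt.
(b): condition met.
(c): condition met.
Valid on: (b), (c).

(b), (c)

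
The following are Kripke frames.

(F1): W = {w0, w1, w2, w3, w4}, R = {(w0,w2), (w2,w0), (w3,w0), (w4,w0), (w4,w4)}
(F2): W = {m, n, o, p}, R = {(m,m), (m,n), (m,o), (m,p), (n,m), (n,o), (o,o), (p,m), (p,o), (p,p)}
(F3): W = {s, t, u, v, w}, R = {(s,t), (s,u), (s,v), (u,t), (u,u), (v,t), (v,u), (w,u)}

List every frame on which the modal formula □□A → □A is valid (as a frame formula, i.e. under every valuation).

(F2)

This is the axiom for density; its first-order frame correspondent is ∀x ∀y (Rxy → ∃z (Rxz ∧ Rzy)).
(F1): fails — Rw3w0 but no z with Rw3z and Rzw0.
(F2): condition met.
(F3): fails — Rsv but no z with Rsz and Rzv.
Valid on: (F2).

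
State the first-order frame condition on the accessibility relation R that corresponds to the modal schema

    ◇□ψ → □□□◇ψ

This is a Sahlqvist (Geach-type) schema ◇^1□^1ψ → □^3◇^1ψ.
First-order correspondent: ∀x ∀y ∀z ((xRy ∧ xR³z) → ∃w (yRw ∧ zRw)).

∀x ∀y ∀z ((xRy ∧ xR³z) → ∃w (yRw ∧ zRw))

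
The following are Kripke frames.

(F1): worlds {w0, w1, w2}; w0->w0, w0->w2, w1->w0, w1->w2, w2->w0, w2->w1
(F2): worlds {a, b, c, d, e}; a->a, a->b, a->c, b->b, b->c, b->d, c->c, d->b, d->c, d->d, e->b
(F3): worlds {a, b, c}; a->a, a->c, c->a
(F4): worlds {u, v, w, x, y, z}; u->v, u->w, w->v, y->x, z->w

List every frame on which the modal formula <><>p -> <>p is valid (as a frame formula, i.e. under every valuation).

Frame correspondent (Sahlqvist): forall x forall y forall z (Rxy & Ryz -> Rxz) — i.e. transitivity.
(F1): fails — Rw1w2 and Rw2w1 but not Rw1w1.
(F2): fails — Reb and Rbc but not Rec.
(F3): fails — Rca and Rac but not Rcc.
(F4): fails — Rzw and Rwv but not Rzv.
Valid on no frame.

none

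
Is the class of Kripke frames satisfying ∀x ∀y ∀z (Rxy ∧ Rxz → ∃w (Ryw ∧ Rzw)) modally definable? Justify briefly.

Yes — defined by ◇□q → □◇q

The condition is convergence. A defining modal formula is ◇□q → □◇q.
Suppose ◇□q→□◇q is valid. Take Rxy, Rxz and set V(q)={w : Ryw}. Then □q at y so ◇□q at x, so □◇q at x, so ◇q at z, giving w with Rzw and Ryw.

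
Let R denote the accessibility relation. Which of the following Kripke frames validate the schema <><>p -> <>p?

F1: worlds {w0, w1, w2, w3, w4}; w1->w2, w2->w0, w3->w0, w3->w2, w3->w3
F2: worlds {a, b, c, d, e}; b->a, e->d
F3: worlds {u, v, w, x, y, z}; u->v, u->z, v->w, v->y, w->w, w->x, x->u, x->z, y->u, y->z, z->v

F2

This is the axiom for transitivity; its first-order frame correspondent is forall x forall y forall z (Rxy & Ryz -> Rxz).
F1: fails — Rw1w2 and Rw2w0 but not Rw1w0.
F2: holds.
F3: fails — Ruv and Rvw but not Ruw.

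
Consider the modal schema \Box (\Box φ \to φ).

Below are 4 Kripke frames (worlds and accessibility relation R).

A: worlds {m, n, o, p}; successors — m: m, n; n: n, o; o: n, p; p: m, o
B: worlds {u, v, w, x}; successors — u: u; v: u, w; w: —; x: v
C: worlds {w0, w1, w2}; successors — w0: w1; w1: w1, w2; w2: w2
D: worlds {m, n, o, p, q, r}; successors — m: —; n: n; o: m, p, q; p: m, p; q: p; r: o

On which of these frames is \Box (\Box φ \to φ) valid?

Frame correspondent (Sahlqvist): \forall x \forall y (Rxy \to Ryy) — i.e. shift-reflexivity.
A: fails — Rop but not Rpp.
B: fails — Rvw but not Rww.
C: satisfies the condition.
D: fails — Rom but not Rmm.

C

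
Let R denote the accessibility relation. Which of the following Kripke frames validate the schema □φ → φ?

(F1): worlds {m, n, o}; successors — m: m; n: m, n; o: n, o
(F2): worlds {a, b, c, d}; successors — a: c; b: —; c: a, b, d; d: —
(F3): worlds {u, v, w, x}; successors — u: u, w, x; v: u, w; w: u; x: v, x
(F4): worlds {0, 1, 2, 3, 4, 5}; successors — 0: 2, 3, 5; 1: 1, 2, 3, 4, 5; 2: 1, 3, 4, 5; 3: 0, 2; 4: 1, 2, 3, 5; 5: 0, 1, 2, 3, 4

The schema corresponds to reflexivity: ∀x Rxx.
(F1): condition met.
(F2): fails — world a does not see itself.
(F3): fails — world v does not see itself.
(F4): fails — world 0 does not see itself.
Valid on: (F1).

(F1)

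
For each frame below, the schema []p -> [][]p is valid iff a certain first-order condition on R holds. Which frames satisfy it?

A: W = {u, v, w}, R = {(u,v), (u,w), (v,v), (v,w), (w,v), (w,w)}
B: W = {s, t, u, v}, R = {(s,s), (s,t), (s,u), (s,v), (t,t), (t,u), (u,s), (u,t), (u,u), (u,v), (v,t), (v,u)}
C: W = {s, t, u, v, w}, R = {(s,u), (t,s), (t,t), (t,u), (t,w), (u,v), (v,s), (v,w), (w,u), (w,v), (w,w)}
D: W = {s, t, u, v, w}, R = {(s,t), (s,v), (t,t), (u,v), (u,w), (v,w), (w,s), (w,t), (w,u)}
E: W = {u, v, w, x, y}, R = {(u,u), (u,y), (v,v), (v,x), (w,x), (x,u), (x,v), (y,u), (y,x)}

This is the axiom for transitivity; its first-order frame correspondent is forall x forall y forall z (Rxy & Ryz -> Rxz).
A: ✓.
B: fails — Rvu and Ruv but not Rvv.
C: fails — Ruv and Rvw but not Ruw.
D: fails — Ruw and Rwt but not Rut.
E: fails — Ryx and Rxv but not Ryv.
Valid on: A.

A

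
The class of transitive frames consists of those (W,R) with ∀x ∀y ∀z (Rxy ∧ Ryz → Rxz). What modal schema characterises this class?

This is transitivity; the standard corresponding axiom is 4: □ψ → □□ψ.

□ψ → □□ψ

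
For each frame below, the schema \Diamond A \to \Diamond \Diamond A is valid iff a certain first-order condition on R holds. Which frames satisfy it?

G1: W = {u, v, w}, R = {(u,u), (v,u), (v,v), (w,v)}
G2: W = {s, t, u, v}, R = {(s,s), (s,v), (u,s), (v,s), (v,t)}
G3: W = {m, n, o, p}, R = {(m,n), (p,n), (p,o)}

G1

Frame correspondent (Sahlqvist): \forall x \forall y (xRy \to \exists w (y = w \wedge x R^2 w)) — i.e. a generalized confluence (Geach) condition.
G1: condition met.
G2: fails — vRt but no w with t=w and vR²w.
G3: fails — mRn but no w with n=w and mR²w.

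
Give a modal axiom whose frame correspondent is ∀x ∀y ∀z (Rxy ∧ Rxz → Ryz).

◇p → □◇p

This is the Euclidean property; the standard corresponding axiom is 5: ◇p → □◇p.
Suppose ◇p→□◇p is valid. Take Rxy, Rxz and set V(p)={y}. Then ◇p at x, so □◇p at x, so ◇p at z, so some w with Rzw has p; w=y, i.e. Rzy. By symmetry of the argument, Ryz.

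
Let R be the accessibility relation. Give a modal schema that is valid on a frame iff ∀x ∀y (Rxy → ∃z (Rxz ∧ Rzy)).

The condition is density. The C4 schema □□r → □r defines it.
Suppose □□r→□r is valid. Take Rxy and set V(r)={w : xR²w}. Then □□r at x, so □r at x, so r at y, i.e. ∃z(Rxz∧Rzy).

□□r → □r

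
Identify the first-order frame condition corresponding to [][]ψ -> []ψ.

Density

Suppose □□ψ→□ψ is valid. Take Rxy and set V(ψ)={w : xR²w}. Then □□ψ at x, so □ψ at x, so ψ at y, i.e. ∃z(Rxz∧Rzy).
Conversely, on a frame with density the schema holds at every world under every valuation.
So the correspondent is density.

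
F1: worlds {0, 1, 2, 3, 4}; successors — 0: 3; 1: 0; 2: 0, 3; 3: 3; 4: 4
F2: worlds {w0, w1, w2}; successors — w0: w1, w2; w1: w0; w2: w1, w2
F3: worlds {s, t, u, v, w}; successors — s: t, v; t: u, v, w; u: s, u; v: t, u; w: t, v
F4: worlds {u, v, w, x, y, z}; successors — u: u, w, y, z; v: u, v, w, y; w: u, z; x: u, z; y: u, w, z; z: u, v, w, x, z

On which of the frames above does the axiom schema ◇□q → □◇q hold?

This is the axiom for convergence; its first-order frame correspondent is ∀x ∀y ∀z (Rxy ∧ Rxz → ∃w (Ryw ∧ Rzw)).
F1: condition met.
F2: fails — Rw0w1 and Rw0w2 but w1 and w2 have no common successor.
F3: fails — Rtw and Rtu but w and u have no common successor.
F4: condition met.

F1, F4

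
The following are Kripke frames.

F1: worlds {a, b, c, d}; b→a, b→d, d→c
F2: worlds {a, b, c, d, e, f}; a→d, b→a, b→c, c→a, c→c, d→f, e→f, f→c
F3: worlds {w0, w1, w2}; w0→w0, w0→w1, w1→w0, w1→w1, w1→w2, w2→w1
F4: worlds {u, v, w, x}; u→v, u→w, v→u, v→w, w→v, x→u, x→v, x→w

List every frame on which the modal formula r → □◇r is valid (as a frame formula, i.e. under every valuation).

F3

Frame correspondent (Sahlqvist): ∀x ∀y (Rxy → Ryx) — i.e. symmetry.
F1: fails — Rba but not Rab.
F2: fails — Rbc but not Rcb.
F3: condition met.
F4: fails — Rxw but not Rwx.
Valid on: F3.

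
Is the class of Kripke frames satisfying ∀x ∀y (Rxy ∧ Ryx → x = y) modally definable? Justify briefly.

If a class were modally definable it would be closed under surjective bounded morphisms (Goldblatt–Thomason).
The 8-cycle (worlds w0,w1,w2,w3,w4,w5,w6,w7 with w0→w1→w2→w3→w4→w5→w6→w7→w0) is antisymmetric. Sending even-indexed worlds to • and odd-indexed worlds to ∘ is a surjective bounded morphism onto the two-world frame with •↔∘, which is not antisymmetric.
Hence antisymmetry is not modally definable.

Not definable by any modal formula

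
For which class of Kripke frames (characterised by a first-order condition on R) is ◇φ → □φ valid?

Partial functionality

Suppose ◇φ→□φ is valid. Take Rxy, Rxz and set V(φ)={y}. Then ◇φ at x, so □φ at x, so φ at z, i.e. z=y.
Conversely, on a frame with partial functionality the schema holds at every world under every valuation.
Frame condition: ∀x ∀y ∀z (Rxy ∧ Rxz → y = z).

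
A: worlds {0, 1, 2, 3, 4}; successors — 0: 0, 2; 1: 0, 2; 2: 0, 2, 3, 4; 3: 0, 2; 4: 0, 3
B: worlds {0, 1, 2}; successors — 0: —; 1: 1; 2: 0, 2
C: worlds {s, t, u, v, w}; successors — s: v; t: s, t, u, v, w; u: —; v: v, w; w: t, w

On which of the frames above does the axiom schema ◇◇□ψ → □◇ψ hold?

Frame correspondent (Sahlqvist): ∀x ∀y ∀z ((xR²y ∧ xRz) → ∃w (yRw ∧ zRw)) — i.e. a generalized confluence (Geach) condition.
A: condition met.
B: fails — 2R²0, 2R0 but no w with 0Rw and 0Rw.
C: fails — tR²s, tRu but no w* with sRw* and uRw*.
Valid on: A.

A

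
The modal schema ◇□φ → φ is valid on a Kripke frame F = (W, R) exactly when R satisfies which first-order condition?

This is a form of the B axiom.
Its frame correspondent is symmetry — ∀x ∀y (Rxy → Ryx).

symmetry: ∀x ∀y (Rxy → Ryx)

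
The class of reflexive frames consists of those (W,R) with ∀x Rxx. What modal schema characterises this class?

□r → r

A defining formula is □r → r (the T axiom).
Suppose □r→r is valid. At any x set V(r)={w : Rxw}. Then □r holds at x, so r holds at x, i.e. Rxx.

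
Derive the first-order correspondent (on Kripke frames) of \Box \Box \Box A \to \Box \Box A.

\forall x \forall z (x R^2 z \to \exists w (x R^3 w \wedge z = w))

This is a Sahlqvist (Geach-type) schema ◇^0□^3A → □^2◇^0A.
Minimal-valuation argument: fix x; take any y with xR^0y and any z with xR^2z. Set V(A) to the set of worlds R-reachable from y in exactly 3 steps. Then □^3A holds at y, so the antecedent holds at x; validity forces ◇^0A at z, giving a w with zR^0w and yR^3w.
First-order correspondent: \forall x \forall z (x R^2 z \to \exists w (x R^3 w \wedge z = w)).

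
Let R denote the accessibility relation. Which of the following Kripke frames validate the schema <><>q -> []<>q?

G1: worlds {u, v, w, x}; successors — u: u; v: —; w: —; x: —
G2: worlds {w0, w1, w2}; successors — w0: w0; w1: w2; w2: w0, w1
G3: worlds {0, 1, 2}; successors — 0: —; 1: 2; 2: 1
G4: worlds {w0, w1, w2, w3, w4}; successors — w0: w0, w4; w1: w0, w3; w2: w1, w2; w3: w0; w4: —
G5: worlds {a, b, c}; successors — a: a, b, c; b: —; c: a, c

G1, G3

This is the axiom for a generalized confluence (Geach) condition; its first-order frame correspondent is forall x forall y forall z ((x R^2 y & xRz) -> exists w (y = w & zRw)).
G1: ✓.
G2: fails — w2R²w0, w2Rw1 but no w with w0=w and w1Rw.
G3: ✓.
G4: fails — w0R²w0, w0Rw4 but no w with w0=w and w4Rw.
G5: fails — aR²a, aRb but no w with a=w and bRw.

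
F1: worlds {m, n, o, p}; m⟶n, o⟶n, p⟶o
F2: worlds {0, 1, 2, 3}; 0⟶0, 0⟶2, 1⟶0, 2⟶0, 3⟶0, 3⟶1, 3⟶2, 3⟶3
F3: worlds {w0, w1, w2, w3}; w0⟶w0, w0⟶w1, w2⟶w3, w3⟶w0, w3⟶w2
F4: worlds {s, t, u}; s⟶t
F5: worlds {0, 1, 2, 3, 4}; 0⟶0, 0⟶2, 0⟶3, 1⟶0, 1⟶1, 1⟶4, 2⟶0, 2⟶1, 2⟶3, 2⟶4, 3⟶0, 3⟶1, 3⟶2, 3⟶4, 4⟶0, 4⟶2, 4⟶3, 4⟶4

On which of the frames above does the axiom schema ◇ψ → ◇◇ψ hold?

F2, F5

This is the axiom for a generalized confluence (Geach) condition; its first-order frame correspondent is ∀x ∀y (xRy → ∃w (y = w ∧ xR²w)).
F1: fails — mRn but no w with n=w and mR²w.
F2: satisfies the condition.
F3: fails — w2Rw3 but no w with w3=w and w2R²w.
F4: fails — sRt but no w with t=w and sR²w.
F5: satisfies the condition.
Valid on: F2, F5.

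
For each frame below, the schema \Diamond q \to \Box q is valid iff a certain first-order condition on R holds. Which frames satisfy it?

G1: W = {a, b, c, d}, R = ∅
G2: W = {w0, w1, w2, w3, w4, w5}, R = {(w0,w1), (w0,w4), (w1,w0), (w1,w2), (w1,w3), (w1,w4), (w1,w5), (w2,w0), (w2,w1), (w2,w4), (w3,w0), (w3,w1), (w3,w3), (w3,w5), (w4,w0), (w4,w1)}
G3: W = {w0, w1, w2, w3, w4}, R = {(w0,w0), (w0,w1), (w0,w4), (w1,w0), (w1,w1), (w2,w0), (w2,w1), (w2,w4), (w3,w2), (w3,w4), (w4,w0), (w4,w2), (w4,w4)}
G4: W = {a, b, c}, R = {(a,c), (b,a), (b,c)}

This is the axiom for partial functionality; its first-order frame correspondent is \forall x \forall y \forall z (Rxy \wedge Rxz \to y = z).
G1: condition met.
G2: fails — w0 sees both w1 and w4.
G3: fails — w0 sees both w0 and w1.
G4: fails — b sees both a and c.

G1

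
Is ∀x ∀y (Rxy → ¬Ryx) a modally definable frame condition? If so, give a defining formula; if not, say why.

If a class were modally definable it would be closed under surjective bounded morphisms (Goldblatt–Thomason).
The 4-cycle (worlds a,b,c,d with a→b→c→d→a) is asymmetric. Mapping every world to a single reflexive point • is a surjective bounded morphism, and the reflexive point is not asymmetric (R•• but asymmetry requires ¬R••).
So no modal formula (or set of formulas) defines exactly the asymmetric frames.

Not definable by any modal formula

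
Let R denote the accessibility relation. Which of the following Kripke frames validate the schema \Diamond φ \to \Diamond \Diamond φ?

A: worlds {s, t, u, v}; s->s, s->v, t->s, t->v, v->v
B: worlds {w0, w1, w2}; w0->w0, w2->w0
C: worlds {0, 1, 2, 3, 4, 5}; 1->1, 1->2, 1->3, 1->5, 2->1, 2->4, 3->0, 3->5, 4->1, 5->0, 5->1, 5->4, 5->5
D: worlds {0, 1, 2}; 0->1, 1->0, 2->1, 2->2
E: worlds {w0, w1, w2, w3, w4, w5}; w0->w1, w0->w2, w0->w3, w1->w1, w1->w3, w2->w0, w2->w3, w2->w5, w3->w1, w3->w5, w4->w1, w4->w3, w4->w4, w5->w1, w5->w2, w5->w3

A, B

This is the axiom for a generalized confluence (Geach) condition; its first-order frame correspondent is \forall x \forall y (xRy \to \exists w (y = w \wedge x R^2 w)).
A: holds.
B: holds.
C: fails — 2R4 but no w with 4=w and 2R²w.
D: fails — 0R1 but no w with 1=w and 0R²w.
E: fails — w0Rw2 but no w with w2=w and w0R²w.
Valid on: A, B.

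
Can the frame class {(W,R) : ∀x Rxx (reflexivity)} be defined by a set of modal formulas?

Definable; □p → p defines it

The condition is reflexivity. A defining modal formula is □p → p.
Suppose □p→p is valid. At any x set V(p)={w : Rxw}. Then □p holds at x, so p holds at x, i.e. Rxx.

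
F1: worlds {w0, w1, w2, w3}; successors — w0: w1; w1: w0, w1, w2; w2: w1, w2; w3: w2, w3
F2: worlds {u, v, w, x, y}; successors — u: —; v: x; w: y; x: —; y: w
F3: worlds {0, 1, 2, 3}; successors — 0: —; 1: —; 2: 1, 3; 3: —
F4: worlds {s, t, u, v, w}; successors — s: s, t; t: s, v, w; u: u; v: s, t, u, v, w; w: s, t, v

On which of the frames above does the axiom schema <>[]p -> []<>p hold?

Frame correspondent (Sahlqvist): forall x forall y forall z (Rxy & Rxz -> exists w (Ryw & Rzw)) — i.e. convergence.
F1: ✓.
F2: fails — Rvx and Rvx but x and x have no common successor.
F3: fails — R23 and R23 but 3 and 3 have no common successor.
F4: fails — Rvw and Rvu but w and u have no common successor.
Valid on: F1.

F1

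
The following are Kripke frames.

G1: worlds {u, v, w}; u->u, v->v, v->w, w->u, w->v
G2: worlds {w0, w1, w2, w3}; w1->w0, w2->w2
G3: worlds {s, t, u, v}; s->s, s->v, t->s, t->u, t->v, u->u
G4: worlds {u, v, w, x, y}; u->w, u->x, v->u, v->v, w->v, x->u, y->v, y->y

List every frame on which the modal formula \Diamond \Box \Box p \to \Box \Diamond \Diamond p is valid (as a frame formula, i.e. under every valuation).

G1

Frame correspondent (Sahlqvist): \forall x \forall y \forall z ((xRy \wedge xRz) \to \exists w (y R^2 w \wedge z R^2 w)) — i.e. a generalized confluence (Geach) condition.
G1: condition met.
G2: fails — w1Rw0, w1Rw0 but no w with w0R²w and w0R²w.
G3: fails — sRs, sRv but no w with sR²w and vR²w.
G4: fails — uRw, uRx but no t with wR²t and xR²t.
Valid on: G1.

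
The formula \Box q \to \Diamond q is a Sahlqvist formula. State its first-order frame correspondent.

seriality

This is the D axiom.
It corresponds to seriality: \forall x \exists y Rxy.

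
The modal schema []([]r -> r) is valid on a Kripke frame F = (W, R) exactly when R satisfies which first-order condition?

shift-reflexivity

Suppose □(□r→r) is valid. Take Rxy and set V(r)={w : Ryw}. Then at y, □r holds; since □(□r→r) at x, □r→r at y, so r at y, i.e. Ryy.
Conversely, any frame satisfying forall x forall y (Rxy -> Ryy) validates the schema.
Frame condition: forall x forall y (Rxy -> Ryy).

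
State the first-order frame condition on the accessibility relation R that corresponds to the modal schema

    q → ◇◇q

∀x ∃w (x = w ∧ xR²w)

This is a Sahlqvist (Geach-type) schema ◇^0□^0q → □^0◇^2q.
First-order correspondent: ∀x ∃w (x = w ∧ xR²w).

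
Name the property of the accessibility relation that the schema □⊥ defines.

This schema is the Ver axiom.
Its frame correspondent is emptiness of R — ∀x ∀y ¬Rxy.

Emptiness of R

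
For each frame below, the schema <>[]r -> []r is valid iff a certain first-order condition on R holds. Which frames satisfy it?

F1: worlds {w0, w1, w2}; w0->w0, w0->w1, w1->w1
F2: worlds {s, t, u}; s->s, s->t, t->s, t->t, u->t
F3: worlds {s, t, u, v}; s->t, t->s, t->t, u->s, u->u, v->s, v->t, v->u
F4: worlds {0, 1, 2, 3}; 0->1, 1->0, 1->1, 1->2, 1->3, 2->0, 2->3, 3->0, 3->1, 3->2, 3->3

The schema corresponds to the Euclidean property: forall x forall y forall z (Rxy & Rxz -> Ryz).
F1: fails — Rw0w1 and Rw0w0 but not Rw1w0.
F2: holds.
F3: fails — Rts and Rts but not Rss.
F4: fails — R10 and R10 but not R00.
Valid on: F2.

F2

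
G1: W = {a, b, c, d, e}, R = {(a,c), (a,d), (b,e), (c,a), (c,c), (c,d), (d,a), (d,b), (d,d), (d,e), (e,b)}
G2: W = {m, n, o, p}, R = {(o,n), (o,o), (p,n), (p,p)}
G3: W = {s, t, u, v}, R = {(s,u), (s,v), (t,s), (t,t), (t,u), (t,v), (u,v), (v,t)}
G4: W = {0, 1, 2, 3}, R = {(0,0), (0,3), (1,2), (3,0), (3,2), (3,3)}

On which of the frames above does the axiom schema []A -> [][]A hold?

G2

This is the axiom for transitivity; its first-order frame correspondent is forall x forall y forall z (Rxy & Ryz -> Rxz).
G1: fails — Rcd and Rde but not Rce.
G2: holds.
G3: fails — Ruv and Rvt but not Rut.
G4: fails — R03 and R32 but not R02.
Valid on: G2.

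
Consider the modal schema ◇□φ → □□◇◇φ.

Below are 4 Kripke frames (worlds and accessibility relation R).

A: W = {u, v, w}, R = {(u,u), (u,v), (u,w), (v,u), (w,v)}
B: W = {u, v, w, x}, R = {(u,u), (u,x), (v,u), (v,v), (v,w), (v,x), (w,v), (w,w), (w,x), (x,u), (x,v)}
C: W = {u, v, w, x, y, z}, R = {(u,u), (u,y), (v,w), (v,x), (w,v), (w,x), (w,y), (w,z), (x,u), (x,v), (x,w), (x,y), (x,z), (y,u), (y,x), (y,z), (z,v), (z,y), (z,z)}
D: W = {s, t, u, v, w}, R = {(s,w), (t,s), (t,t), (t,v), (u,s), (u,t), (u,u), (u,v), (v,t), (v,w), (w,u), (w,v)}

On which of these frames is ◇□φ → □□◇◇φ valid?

B, C

This is the axiom for a generalized confluence (Geach) condition; its first-order frame correspondent is ∀x ∀y ∀z ((xRy ∧ xR²z) → ∃w (yRw ∧ zR²w)).
A: fails — uRw, uR²w but no t with wRt and wR²t.
B: ✓.
C: ✓.
D: fails — tRs, tR²s but no w* with sRw* and sR²w*.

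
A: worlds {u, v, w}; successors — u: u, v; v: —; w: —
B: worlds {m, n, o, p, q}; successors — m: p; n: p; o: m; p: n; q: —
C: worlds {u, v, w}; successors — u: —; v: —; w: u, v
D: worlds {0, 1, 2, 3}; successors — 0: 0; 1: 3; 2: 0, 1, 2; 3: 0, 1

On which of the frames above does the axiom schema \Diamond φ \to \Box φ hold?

Frame correspondent (Sahlqvist): \forall x \forall y \forall z (Rxy \wedge Rxz \to y = z) — i.e. partial functionality.
A: fails — u sees both u and v.
B: holds.
C: fails — w sees both u and v.
D: fails — 2 sees both 0 and 1.

B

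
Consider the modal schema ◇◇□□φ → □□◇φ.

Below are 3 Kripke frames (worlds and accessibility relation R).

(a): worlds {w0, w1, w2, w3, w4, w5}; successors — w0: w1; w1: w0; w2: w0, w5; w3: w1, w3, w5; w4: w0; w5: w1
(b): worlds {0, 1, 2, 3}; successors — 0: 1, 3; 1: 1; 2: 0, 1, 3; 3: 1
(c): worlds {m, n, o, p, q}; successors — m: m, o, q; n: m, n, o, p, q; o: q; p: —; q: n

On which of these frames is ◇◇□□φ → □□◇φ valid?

(b)

The schema corresponds to a generalized confluence (Geach) condition: ∀x ∀y ∀z ((xR²y ∧ xR²z) → ∃w (yR²w ∧ zRw)).
(a): fails — w0R²w0, w0R²w0 but no w with w0R²w and w0Rw.
(b): condition met.
(c): fails — mR²o, mR²m but no w with oR²w and mRw.
Valid on: (b).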